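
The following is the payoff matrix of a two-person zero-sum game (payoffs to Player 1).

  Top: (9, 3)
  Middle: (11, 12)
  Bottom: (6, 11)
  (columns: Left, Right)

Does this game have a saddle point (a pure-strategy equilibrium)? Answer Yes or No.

Yes

Row minima: Top → 3, Middle → 11, Bottom → 6; maximin = 11.
Column maxima: Left → 11, Right → 12; minimax = 11.
maximin = minimax = 11, so a saddle point exists.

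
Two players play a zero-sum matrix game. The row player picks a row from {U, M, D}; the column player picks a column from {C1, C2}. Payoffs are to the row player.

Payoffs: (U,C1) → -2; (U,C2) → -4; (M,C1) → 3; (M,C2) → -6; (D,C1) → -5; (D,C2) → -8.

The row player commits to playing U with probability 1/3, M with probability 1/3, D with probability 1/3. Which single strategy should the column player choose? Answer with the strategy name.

C2

If the column player plays C1, the row player's expected payoff is (1/3)·(-2) + (1/3)·3 + (1/3)·(-5) = -4/3.
If the column player plays C2, the row player's expected payoff is (1/3)·(-4) + (1/3)·(-6) + (1/3)·(-8) = -6.
The column player minimizes the row player's payoff; the smallest is -6, so the best response is C2.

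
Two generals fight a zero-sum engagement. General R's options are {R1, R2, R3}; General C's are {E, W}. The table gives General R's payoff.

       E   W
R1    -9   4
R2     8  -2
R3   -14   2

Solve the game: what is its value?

14/23

Row minima: R1 → -9, R2 → -2, R3 → -14; maximin = -2.
Column maxima: E → 8, W → 4; minimax = 4.
-2 ≠ 4, so there is no saddle point; optimal play is mixed.
R3 is strictly dominated by R1, so General R never plays it.
On the remaining 2×2 (R1, R2 vs E, W):
Let General R play R1 with probability p. Expected payoff against E: (-9)p + 8(1−p) = −17p + 8; against W: 4p + (-2)(1−p) = 6p − 2.
Setting these equal: −17p + 8 = 6p − 2 ⇒ −23p = -10 ⇒ p = 10/23, and the value is (-17)·(10/23) + 8 = 14/23.
For General C: with q = P(E), equating R1's and R2's payoffs gives −13q + 4 = 10q − 2 ⇒ q = 6/23.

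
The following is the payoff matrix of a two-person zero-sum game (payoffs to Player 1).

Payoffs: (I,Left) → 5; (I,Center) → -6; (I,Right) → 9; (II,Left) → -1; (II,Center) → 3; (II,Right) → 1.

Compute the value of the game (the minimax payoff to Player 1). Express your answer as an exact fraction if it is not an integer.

Row minima: I → -6, II → -1; maximin = -1.
Column maxima: Left → 5, Center → 3, Right → 9; minimax = 3.
-1 ≠ 3, so there is no saddle point; optimal play is mixed.
Right is strictly dominated by Left (it gives Player 1 strictly more in every row), so Player 2 never plays it.
On the remaining 2×2 (I, II vs Left, Center):
Let Player 1 play I with probability p. Expected payoff against Left: 5p + (-1)(1−p) = 6p − 1; against Center: (-6)p + 3(1−p) = −9p + 3.
Setting these equal: 6p − 1 = −9p + 3 ⇒ 15p = 4 ⇒ p = 4/15, and the value is (6)·(4/15) − 1 = 3/5.
For Player 2: with q = P(Left), equating I's and II's payoffs gives 11q − 6 = −4q + 3 ⇒ q = 3/5.

3/5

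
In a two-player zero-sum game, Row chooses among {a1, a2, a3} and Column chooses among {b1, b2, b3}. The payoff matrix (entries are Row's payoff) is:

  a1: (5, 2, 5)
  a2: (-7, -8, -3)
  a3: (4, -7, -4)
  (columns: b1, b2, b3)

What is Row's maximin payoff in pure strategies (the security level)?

Row minima: a1 → 2, a2 → -8, a3 → -7.
The best of these is 2.

2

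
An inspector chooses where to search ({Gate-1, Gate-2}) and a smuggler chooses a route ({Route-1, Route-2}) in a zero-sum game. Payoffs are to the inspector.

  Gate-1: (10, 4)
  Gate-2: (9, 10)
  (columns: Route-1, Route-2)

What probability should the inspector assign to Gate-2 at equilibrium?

6/7

Row minima: Gate-1 → 4, Gate-2 → 9; maximin = 9.
Column maxima: Route-1 → 10, Route-2 → 10; minimax = 10.
9 ≠ 10, so there is no saddle point; optimal play is mixed.
Let the inspector play Gate-1 with probability p. Expected payoff against Route-1: 10p + 9(1−p) = p + 9; against Route-2: 4p + 10(1−p) = −6p + 10.
Setting these equal: p + 9 = −6p + 10 ⇒ 7p = 1 ⇒ p = 1/7, and the value is (1)·(1/7) + 9 = 64/7.
For the smuggler: with q = P(Route-1), equating Gate-1's and Gate-2's payoffs gives 6q + 4 = −q + 10 ⇒ q = 6/7.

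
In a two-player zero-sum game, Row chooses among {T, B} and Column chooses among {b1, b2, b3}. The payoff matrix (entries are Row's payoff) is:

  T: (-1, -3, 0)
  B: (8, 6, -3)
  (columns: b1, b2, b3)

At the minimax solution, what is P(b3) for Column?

3/4

Row minima: T → -3, B → -3; maximin = -3.
Column maxima: b1 → 8, b2 → 6, b3 → 0; minimax = 0.
-3 ≠ 0, so there is no saddle point; optimal play is mixed.
b1 is strictly dominated by b2 (it gives Row strictly more in every row), so Column never plays it.
On the remaining 2×2 (T, B vs b2, b3):
Let Row play T with probability p. Expected payoff against b2: (-3)p + 6(1−p) = −9p + 6; against b3: 0p + (-3)(1−p) = 3p − 3.
Setting these equal: −9p + 6 = 3p − 3 ⇒ −12p = -9 ⇒ p = 3/4, and the value is (-9)·(3/4) + 6 = -3/4.
For Column: with q = P(b2), equating T's and B's payoffs gives −3q = 9q − 3 ⇒ q = 1/4.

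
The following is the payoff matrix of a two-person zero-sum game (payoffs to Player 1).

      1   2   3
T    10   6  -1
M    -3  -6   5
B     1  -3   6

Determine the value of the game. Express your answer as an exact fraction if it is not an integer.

33/16

Row minima: T → -1, M → -6, B → -3; maximin = -1.
Column maxima: 1 → 10, 2 → 6, 3 → 6; minimax = 6.
-1 ≠ 6, so there is no saddle point; optimal play is mixed.
M is strictly dominated by B, so Player 1 never plays it.
1 is strictly dominated by 2 (it gives Player 1 strictly more in every row), so Player 2 never plays it.
On the remaining 2×2 (T, B vs 2, 3):
Let Player 1 play T with probability p. Expected payoff against 2: 6p + (-3)(1−p) = 9p − 3; against 3: (-1)p + 6(1−p) = −7p + 6.
Setting these equal: 9p − 3 = −7p + 6 ⇒ 16p = 9 ⇒ p = 9/16, and the value is (9)·(9/16) − 3 = 33/16.
For Player 2: with q = P(2), equating T's and B's payoffs gives 7q − 1 = −9q + 6 ⇒ q = 7/16.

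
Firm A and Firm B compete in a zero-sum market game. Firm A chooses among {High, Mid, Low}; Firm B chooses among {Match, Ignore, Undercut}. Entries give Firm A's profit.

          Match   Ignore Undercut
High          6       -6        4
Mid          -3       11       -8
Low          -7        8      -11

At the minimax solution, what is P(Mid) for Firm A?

10/29

Row minima: High → -6, Mid → -8, Low → -11; maximin = -6.
Column maxima: Match → 6, Ignore → 11, Undercut → 4; minimax = 4.
-6 ≠ 4, so there is no saddle point; optimal play is mixed.
Low is strictly dominated by Mid, so Firm A never plays it.
Match is strictly dominated by Undercut (it gives Firm A strictly more in every row), so Firm B never plays it.
On the remaining 2×2 (High, Mid vs Ignore, Undercut):
Let Firm A play High with probability p. Expected payoff against Ignore: (-6)p + 11(1−p) = −17p + 11; against Undercut: 4p + (-8)(1−p) = 12p − 8.
Setting these equal: −17p + 11 = 12p − 8 ⇒ −29p = -19 ⇒ p = 19/29, and the value is (-17)·(19/29) + 11 = -4/29.
For Firm B: with q = P(Ignore), equating High's and Mid's payoffs gives −10q + 4 = 19q − 8 ⇒ q = 12/29.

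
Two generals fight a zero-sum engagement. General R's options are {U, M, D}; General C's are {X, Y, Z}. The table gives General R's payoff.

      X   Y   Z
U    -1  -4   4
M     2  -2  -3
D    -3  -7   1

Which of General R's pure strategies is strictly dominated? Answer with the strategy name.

D

U gives a strictly higher payoff than D against every column: -1 > -3, -4 > -7, 4 > 1.
So D is strictly dominated and General R never plays it.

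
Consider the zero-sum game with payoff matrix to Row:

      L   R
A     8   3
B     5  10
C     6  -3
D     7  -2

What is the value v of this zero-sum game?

Row minima: A → 3, B → 5, C → -3, D → -2; maximin = 5.
Column maxima: L → 8, R → 10; minimax = 8.
5 ≠ 8, so there is no saddle point; optimal play is mixed.
C is strictly dominated by A, so Row never plays it.
D is strictly dominated by A, so Row never plays it.
On the remaining 2×2 (A, B vs L, R):
Let Row play A with probability p. Expected payoff against L: 8p + 5(1−p) = 3p + 5; against R: 3p + 10(1−p) = −7p + 10.
Setting these equal: 3p + 5 = −7p + 10 ⇒ 10p = 5 ⇒ p = 1/2, and the value is (3)·(1/2) + 5 = 13/2.
For Column: with q = P(L), equating A's and B's payoffs gives 5q + 3 = −5q + 10 ⇒ q = 7/10.

13/2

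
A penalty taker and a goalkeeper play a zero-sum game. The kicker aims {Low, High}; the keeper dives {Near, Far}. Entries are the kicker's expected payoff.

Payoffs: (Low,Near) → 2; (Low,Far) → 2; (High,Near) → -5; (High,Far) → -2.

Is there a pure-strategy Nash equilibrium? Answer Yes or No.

Yes

Row minima: Low → 2, High → -5; maximin = 2.
Column maxima: Near → 2, Far → 2; minimax = 2.
maximin = minimax = 2, so a saddle point exists.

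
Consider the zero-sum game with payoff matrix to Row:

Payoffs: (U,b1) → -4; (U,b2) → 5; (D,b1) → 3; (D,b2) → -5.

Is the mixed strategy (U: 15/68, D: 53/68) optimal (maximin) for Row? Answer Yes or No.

No

Against b1 this mix gives (15/68)·(-4) + (53/68)·3 = 99/68.
Against b2 this mix gives (15/68)·5 + (53/68)·(-5) = -95/34.
Column will play b2, holding Row to -95/34. Shifting weight toward the row that does better against b2 would raise this floor (the equalizing mix achieves -5/17 against both b2 and b1), so the proposed strategy is not optimal.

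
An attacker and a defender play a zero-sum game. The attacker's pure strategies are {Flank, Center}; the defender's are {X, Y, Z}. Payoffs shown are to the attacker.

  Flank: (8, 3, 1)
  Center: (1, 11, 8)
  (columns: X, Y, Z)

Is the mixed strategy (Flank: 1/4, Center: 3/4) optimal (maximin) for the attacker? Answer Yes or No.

Against X this mix gives (1/4)·8 + (3/4)·1 = 11/4.
Against Y this mix gives (1/4)·3 + (3/4)·11 = 9.
Against Z this mix gives (1/4)·1 + (3/4)·8 = 25/4.
The defender will play X, holding the attacker to 11/4. Shifting weight toward the row that does better against X would raise this floor (the equalizing mix achieves 9/2 against both X and Z), so the proposed strategy is not optimal.

No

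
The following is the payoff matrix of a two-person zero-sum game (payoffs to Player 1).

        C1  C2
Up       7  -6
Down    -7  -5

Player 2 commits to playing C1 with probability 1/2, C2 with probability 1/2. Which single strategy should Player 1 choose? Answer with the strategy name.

Expected payoff of Up: (1/2)·7 + (1/2)·(-6) = 1/2.
Expected payoff of Down: (1/2)·(-7) + (1/2)·(-5) = -6.
The largest is 1/2, so Player 1's best response is Up.

Up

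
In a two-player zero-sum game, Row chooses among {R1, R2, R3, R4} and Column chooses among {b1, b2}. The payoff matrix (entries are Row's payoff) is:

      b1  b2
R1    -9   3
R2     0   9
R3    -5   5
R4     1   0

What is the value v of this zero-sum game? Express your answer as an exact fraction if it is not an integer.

Row minima: R1 → -9, R2 → 0, R3 → -5, R4 → 0; maximin = 0.
Column maxima: b1 → 1, b2 → 9; minimax = 1.
0 ≠ 1, so there is no saddle point; optimal play is mixed.
R1 is strictly dominated by R2, so Row never plays it.
R3 is strictly dominated by R2, so Row never plays it.
On the remaining 2×2 (R2, R4 vs b1, b2):
Let Row play R2 with probability p. Expected payoff against b1: 0p + 1(1−p) = −p + 1; against b2: 9p + 0(1−p) = 9p.
Setting these equal: −p + 1 = 9p ⇒ −10p = -1 ⇒ p = 1/10, and the value is (-1)·(1/10) + 1 = 9/10.
For Column: with q = P(b1), equating R2's and R4's payoffs gives −9q + 9 = q ⇒ q = 9/10.

9/10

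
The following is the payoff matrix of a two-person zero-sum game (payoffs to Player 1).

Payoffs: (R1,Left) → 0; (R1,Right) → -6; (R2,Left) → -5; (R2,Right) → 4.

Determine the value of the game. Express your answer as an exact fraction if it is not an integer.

-2

Row minima: R1 → -6, R2 → -5; maximin = -5.
Column maxima: Left → 0, Right → 4; minimax = 0.
-5 ≠ 0, so there is no saddle point; optimal play is mixed.
Let Player 1 play R1 with probability p. Expected payoff against Left: 0p + (-5)(1−p) = 5p − 5; against Right: (-6)p + 4(1−p) = −10p + 4.
Setting these equal: 5p − 5 = −10p + 4 ⇒ 15p = 9 ⇒ p = 3/5, and the value is (5)·(3/5) − 5 = -2.
For Player 2: with q = P(Left), equating R1's and R2's payoffs gives 6q − 6 = −9q + 4 ⇒ q = 2/3.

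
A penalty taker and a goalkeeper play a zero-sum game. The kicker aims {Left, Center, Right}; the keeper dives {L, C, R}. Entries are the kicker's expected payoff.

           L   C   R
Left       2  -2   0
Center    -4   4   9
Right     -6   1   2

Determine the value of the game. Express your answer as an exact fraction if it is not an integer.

0

Row minima: Left → -2, Center → -4, Right → -6; maximin = -2.
Column maxima: L → 2, C → 4, R → 9; minimax = 2.
-2 ≠ 2, so there is no saddle point; optimal play is mixed.
Right is strictly dominated by Center, so the kicker never plays it.
R is strictly dominated by C (it gives the kicker strictly more in every row), so the keeper never plays it.
On the remaining 2×2 (Left, Center vs L, C):
Let the kicker play Left with probability p. Expected payoff against L: 2p + (-4)(1−p) = 6p − 4; against C: (-2)p + 4(1−p) = −6p + 4.
Setting these equal: 6p − 4 = −6p + 4 ⇒ 12p = 8 ⇒ p = 2/3, and the value is (6)·(2/3) − 4 = 0.
For the keeper: with q = P(L), equating Left's and Center's payoffs gives 4q − 2 = −8q + 4 ⇒ q = 1/2.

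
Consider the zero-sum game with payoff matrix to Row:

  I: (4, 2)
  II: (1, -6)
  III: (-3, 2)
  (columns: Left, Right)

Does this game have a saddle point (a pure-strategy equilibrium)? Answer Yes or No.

Row minima: I → 2, II → -6, III → -3; maximin = 2.
Column maxima: Left → 4, Right → 2; minimax = 2.
maximin = minimax = 2, so a saddle point exists.

Yes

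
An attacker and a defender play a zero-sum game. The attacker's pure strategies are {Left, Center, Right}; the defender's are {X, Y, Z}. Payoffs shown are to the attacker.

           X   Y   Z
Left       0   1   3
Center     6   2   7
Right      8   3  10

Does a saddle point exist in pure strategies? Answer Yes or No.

Yes

Row minima: Left → 0, Center → 2, Right → 3; maximin = 3.
Column maxima: X → 8, Y → 3, Z → 10; minimax = 3.
maximin = minimax = 3, so a saddle point exists.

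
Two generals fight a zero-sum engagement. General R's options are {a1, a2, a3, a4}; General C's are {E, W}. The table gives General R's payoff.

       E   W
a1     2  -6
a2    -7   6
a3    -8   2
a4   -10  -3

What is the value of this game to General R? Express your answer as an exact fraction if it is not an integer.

Row minima: a1 → -6, a2 → -7, a3 → -8, a4 → -10; maximin = -6.
Column maxima: E → 2, W → 6; minimax = 2.
-6 ≠ 2, so there is no saddle point; optimal play is mixed.
a3 is strictly dominated by a2, so General R never plays it.
a4 is strictly dominated by a2, so General R never plays it.
On the remaining 2×2 (a1, a2 vs E, W):
Let General R play a1 with probability p. Expected payoff against E: 2p + (-7)(1−p) = 9p − 7; against W: (-6)p + 6(1−p) = −12p + 6.
Setting these equal: 9p − 7 = −12p + 6 ⇒ 21p = 13 ⇒ p = 13/21, and the value is (9)·(13/21) − 7 = -10/7.
For General C: with q = P(E), equating a1's and a2's payoffs gives 8q − 6 = −13q + 6 ⇒ q = 4/7.

-10/7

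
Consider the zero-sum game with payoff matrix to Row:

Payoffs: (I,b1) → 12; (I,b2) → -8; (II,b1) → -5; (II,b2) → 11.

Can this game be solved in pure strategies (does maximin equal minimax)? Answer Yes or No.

Row minima: I → -8, II → -5; maximin = -5.
Column maxima: b1 → 12, b2 → 11; minimax = 11.
-5 ≠ 11, so no pure-strategy equilibrium exists.

No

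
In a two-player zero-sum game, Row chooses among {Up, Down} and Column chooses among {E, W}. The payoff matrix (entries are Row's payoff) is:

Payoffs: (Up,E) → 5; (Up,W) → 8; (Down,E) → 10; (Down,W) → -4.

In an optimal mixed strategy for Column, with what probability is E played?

12/17

Row minima: Up → 5, Down → -4; maximin = 5.
Column maxima: E → 10, W → 8; minimax = 8.
5 ≠ 8, so there is no saddle point; optimal play is mixed.
Let Row play Up with probability p. Expected payoff against E: 5p + 10(1−p) = −5p + 10; against W: 8p + (-4)(1−p) = 12p − 4.
Setting these equal: −5p + 10 = 12p − 4 ⇒ −17p = -14 ⇒ p = 14/17, and the value is (-5)·(14/17) + 10 = 100/17.
For Column: with q = P(E), equating Up's and Down's payoffs gives −3q + 8 = 14q − 4 ⇒ q = 12/17.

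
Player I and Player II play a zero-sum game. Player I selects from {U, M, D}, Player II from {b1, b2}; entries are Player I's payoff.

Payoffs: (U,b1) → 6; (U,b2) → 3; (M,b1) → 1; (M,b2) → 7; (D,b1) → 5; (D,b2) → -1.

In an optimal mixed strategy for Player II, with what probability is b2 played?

5/9

Row minima: U → 3, M → 1, D → -1; maximin = 3.
Column maxima: b1 → 6, b2 → 7; minimax = 6.
3 ≠ 6, so there is no saddle point; optimal play is mixed.
D is strictly dominated by U, so Player I never plays it.
On the remaining 2×2 (U, M vs b1, b2):
Let Player I play U with probability p. Expected payoff against b1: 6p + 1(1−p) = 5p + 1; against b2: 3p + 7(1−p) = −4p + 7.
Setting these equal: 5p + 1 = −4p + 7 ⇒ 9p = 6 ⇒ p = 2/3, and the value is (5)·(2/3) + 1 = 13/3.
For Player II: with q = P(b1), equating U's and M's payoffs gives 3q + 3 = −6q + 7 ⇒ q = 4/9.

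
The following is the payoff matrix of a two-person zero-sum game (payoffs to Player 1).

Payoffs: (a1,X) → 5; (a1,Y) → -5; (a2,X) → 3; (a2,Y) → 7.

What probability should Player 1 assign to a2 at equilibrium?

Row minima: a1 → -5, a2 → 3; maximin = 3.
Column maxima: X → 5, Y → 7; minimax = 5.
3 ≠ 5, so there is no saddle point; optimal play is mixed.
Let Player 1 play a1 with probability p. Expected payoff against X: 5p + 3(1−p) = 2p + 3; against Y: (-5)p + 7(1−p) = −12p + 7.
Setting these equal: 2p + 3 = −12p + 7 ⇒ 14p = 4 ⇒ p = 2/7, and the value is (2)·(2/7) + 3 = 25/7.
For Player 2: with q = P(X), equating a1's and a2's payoffs gives 10q − 5 = −4q + 7 ⇒ q = 6/7.

5/7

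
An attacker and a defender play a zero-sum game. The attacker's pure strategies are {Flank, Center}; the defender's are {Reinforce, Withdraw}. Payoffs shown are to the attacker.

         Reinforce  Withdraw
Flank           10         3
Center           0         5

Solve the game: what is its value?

25/6

Row minima: Flank → 3, Center → 0; maximin = 3.
Column maxima: Reinforce → 10, Withdraw → 5; minimax = 5.
3 ≠ 5, so there is no saddle point; optimal play is mixed.
Let the attacker play Flank with probability p. Expected payoff against Reinforce: 10p + 0(1−p) = 10p; against Withdraw: 3p + 5(1−p) = −2p + 5.
Setting these equal: 10p = −2p + 5 ⇒ 12p = 5 ⇒ p = 5/12, and the value is (10)·(5/12) = 25/6.
For the defender: with q = P(Reinforce), equating Flank's and Center's payoffs gives 7q + 3 = −5q + 5 ⇒ q = 1/6.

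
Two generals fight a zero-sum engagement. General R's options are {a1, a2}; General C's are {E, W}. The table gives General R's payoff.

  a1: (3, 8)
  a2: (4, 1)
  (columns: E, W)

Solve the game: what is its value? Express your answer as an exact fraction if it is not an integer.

Row minima: a1 → 3, a2 → 1; maximin = 3.
Column maxima: E → 4, W → 8; minimax = 4.
3 ≠ 4, so there is no saddle point; optimal play is mixed.
Let General R play a1 with probability p. Expected payoff against E: 3p + 4(1−p) = −p + 4; against W: 8p + 1(1−p) = 7p + 1.
Setting these equal: −p + 4 = 7p + 1 ⇒ −8p = -3 ⇒ p = 3/8, and the value is (-1)·(3/8) + 4 = 29/8.
For General C: with q = P(E), equating a1's and a2's payoffs gives −5q + 8 = 3q + 1 ⇒ q = 7/8.

29/8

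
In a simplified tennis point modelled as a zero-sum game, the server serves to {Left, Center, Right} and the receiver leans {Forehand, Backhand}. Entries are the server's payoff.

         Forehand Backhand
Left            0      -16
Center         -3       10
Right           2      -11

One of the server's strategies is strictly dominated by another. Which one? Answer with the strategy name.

Left

Right gives a strictly higher payoff than Left against every column: 2 > 0, -11 > -16.
So Left is strictly dominated and the server never plays it.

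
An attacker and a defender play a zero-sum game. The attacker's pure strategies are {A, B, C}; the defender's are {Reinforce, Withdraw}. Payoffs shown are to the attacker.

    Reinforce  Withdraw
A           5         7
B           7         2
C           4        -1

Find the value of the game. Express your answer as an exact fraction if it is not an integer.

Row minima: A → 5, B → 2, C → -1; maximin = 5.
Column maxima: Reinforce → 7, Withdraw → 7; minimax = 7.
5 ≠ 7, so there is no saddle point; optimal play is mixed.
C is strictly dominated by A, so the attacker never plays it.
On the remaining 2×2 (A, B vs Reinforce, Withdraw):
Let the attacker play A with probability p. Expected payoff against Reinforce: 5p + 7(1−p) = −2p + 7; against Withdraw: 7p + 2(1−p) = 5p + 2.
Setting these equal: −2p + 7 = 5p + 2 ⇒ −7p = -5 ⇒ p = 5/7, and the value is (-2)·(5/7) + 7 = 39/7.
For the defender: with q = P(Reinforce), equating A's and B's payoffs gives −2q + 7 = 5q + 2 ⇒ q = 5/7.

39/7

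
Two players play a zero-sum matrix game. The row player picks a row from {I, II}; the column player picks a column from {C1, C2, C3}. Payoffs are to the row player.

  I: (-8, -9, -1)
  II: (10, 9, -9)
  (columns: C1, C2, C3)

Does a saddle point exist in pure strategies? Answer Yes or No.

No

Row minima: I → -9, II → -9; maximin = -9.
Column maxima: C1 → 10, C2 → 9, C3 → -1; minimax = -1.
-9 ≠ -1, so no pure-strategy equilibrium exists.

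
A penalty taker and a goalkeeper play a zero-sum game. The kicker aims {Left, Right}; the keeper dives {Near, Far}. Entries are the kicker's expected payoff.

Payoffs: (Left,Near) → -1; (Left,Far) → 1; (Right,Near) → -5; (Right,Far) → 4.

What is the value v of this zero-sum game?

Row minima: Left → -1, Right → -5; maximin = -1.
Column maxima: Near → -1, Far → 4; minimax = -1.
Since maximin = minimax = -1, there is a saddle point and the value is -1.

-1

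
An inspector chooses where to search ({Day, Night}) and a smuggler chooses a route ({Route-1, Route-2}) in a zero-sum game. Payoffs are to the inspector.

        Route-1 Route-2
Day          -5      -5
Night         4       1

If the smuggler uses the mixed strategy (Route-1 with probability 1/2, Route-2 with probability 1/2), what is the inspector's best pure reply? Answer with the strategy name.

Expected payoff of Day: (1/2)·(-5) + (1/2)·(-5) = -5.
Expected payoff of Night: (1/2)·4 + (1/2)·1 = 5/2.
The largest is 5/2, so the inspector's best response is Night.

Night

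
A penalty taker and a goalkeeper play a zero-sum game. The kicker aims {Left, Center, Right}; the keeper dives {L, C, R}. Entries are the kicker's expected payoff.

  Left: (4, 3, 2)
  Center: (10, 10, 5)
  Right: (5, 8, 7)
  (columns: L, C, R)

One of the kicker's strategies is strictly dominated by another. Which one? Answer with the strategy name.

Center gives a strictly higher payoff than Left against every column: 10 > 4, 10 > 3, 5 > 2.
So Left is strictly dominated and the kicker never plays it.

Left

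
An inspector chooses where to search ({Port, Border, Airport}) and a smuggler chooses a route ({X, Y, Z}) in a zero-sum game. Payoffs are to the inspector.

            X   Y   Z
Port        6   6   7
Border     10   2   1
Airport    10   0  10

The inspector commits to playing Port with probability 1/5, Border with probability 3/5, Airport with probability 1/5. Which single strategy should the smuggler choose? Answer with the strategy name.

Y

If the smuggler plays X, the inspector's expected payoff is (1/5)·6 + (3/5)·10 + (1/5)·10 = 46/5.
If the smuggler plays Y, the inspector's expected payoff is (1/5)·6 + (3/5)·2 + (1/5)·0 = 12/5.
If the smuggler plays Z, the inspector's expected payoff is (1/5)·7 + (3/5)·1 + (1/5)·10 = 4.
The smuggler minimizes the inspector's payoff; the smallest is 12/5, so the best response is Y.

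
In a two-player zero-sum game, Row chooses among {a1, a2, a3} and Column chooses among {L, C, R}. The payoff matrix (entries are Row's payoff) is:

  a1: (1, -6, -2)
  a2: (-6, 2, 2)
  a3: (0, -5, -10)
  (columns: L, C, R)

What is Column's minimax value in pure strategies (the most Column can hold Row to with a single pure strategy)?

1

Column maxima: L → 1, C → 2, R → 2.
The smallest of these is 1.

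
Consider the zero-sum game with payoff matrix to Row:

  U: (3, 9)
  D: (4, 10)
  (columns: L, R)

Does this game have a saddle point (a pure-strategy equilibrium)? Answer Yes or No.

Row minima: U → 3, D → 4; maximin = 4.
Column maxima: L → 4, R → 10; minimax = 4.
maximin = minimax = 4, so a saddle point exists.

Yes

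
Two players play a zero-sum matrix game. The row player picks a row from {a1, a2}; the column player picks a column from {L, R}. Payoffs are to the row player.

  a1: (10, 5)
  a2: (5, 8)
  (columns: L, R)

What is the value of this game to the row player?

Row minima: a1 → 5, a2 → 5; maximin = 5.
Column maxima: L → 10, R → 8; minimax = 8.
5 ≠ 8, so there is no saddle point; optimal play is mixed.
Let the row player play a1 with probability p. Expected payoff against L: 10p + 5(1−p) = 5p + 5; against R: 5p + 8(1−p) = −3p + 8.
Setting these equal: 5p + 5 = −3p + 8 ⇒ 8p = 3 ⇒ p = 3/8, and the value is (5)·(3/8) + 5 = 55/8.
For the column player: with q = P(L), equating a1's and a2's payoffs gives 5q + 5 = −3q + 8 ⇒ q = 3/8.

55/8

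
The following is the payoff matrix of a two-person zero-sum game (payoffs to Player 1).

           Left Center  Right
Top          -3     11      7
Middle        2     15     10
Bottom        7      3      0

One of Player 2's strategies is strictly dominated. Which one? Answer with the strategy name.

Center

Right holds Player 1's payoff strictly below Center in every row: 7 < 11, 10 < 15, 0 < 3.
So Center is strictly dominated for Player 2.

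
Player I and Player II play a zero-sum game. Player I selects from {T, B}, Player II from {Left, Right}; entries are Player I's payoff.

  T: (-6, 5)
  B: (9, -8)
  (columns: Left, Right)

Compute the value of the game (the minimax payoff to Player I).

-3/28

Row minima: T → -6, B → -8; maximin = -6.
Column maxima: Left → 9, Right → 5; minimax = 5.
-6 ≠ 5, so there is no saddle point; optimal play is mixed.
Let Player I play T with probability p. Expected payoff against Left: (-6)p + 9(1−p) = −15p + 9; against Right: 5p + (-8)(1−p) = 13p − 8.
Setting these equal: −15p + 9 = 13p − 8 ⇒ −28p = -17 ⇒ p = 17/28, and the value is (-15)·(17/28) + 9 = -3/28.
For Player II: with q = P(Left), equating T's and B's payoffs gives −11q + 5 = 17q − 8 ⇒ q = 13/28.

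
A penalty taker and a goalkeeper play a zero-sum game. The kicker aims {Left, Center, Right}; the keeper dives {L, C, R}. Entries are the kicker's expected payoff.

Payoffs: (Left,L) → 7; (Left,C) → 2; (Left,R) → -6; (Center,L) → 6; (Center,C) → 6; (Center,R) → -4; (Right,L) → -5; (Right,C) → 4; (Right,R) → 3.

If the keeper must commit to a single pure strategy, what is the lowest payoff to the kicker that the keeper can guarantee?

Column maxima: L → 7, C → 6, R → 3.
The smallest of these is 3.

3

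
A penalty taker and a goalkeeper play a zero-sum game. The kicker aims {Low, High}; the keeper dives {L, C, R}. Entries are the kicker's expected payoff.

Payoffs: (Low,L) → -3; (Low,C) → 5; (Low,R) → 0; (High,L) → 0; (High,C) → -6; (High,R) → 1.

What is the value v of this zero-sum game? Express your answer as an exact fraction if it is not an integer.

-9/7

Row minima: Low → -3, High → -6; maximin = -3.
Column maxima: L → 0, C → 5, R → 1; minimax = 0.
-3 ≠ 0, so there is no saddle point; optimal play is mixed.
R is strictly dominated by L (it gives the kicker strictly more in every row), so the keeper never plays it.
On the remaining 2×2 (Low, High vs L, C):
Let the kicker play Low with probability p. Expected payoff against L: (-3)p + 0(1−p) = −3p; against C: 5p + (-6)(1−p) = 11p − 6.
Setting these equal: −3p = 11p − 6 ⇒ −14p = -6 ⇒ p = 3/7, and the value is (-3)·(3/7) = -9/7.
For the keeper: with q = P(L), equating Low's and High's payoffs gives −8q + 5 = 6q − 6 ⇒ q = 11/14.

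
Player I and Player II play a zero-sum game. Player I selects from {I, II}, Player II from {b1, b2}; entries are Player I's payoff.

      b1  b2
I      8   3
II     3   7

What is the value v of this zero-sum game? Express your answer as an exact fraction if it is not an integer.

47/9

Row minima: I → 3, II → 3; maximin = 3.
Column maxima: b1 → 8, b2 → 7; minimax = 7.
3 ≠ 7, so there is no saddle point; optimal play is mixed.
Let Player I play I with probability p. Expected payoff against b1: 8p + 3(1−p) = 5p + 3; against b2: 3p + 7(1−p) = −4p + 7.
Setting these equal: 5p + 3 = −4p + 7 ⇒ 9p = 4 ⇒ p = 4/9, and the value is (5)·(4/9) + 3 = 47/9.
For Player II: with q = P(b1), equating I's and II's payoffs gives 5q + 3 = −4q + 7 ⇒ q = 4/9.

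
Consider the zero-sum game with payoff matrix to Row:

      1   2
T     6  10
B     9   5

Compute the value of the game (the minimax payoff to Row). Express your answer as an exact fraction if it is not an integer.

Row minima: T → 6, B → 5; maximin = 6.
Column maxima: 1 → 9, 2 → 10; minimax = 9.
6 ≠ 9, so there is no saddle point; optimal play is mixed.
Let Row play T with probability p. Expected payoff against 1: 6p + 9(1−p) = −3p + 9; against 2: 10p + 5(1−p) = 5p + 5.
Setting these equal: −3p + 9 = 5p + 5 ⇒ −8p = -4 ⇒ p = 1/2, and the value is (-3)·(1/2) + 9 = 15/2.
For Column: with q = P(1), equating T's and B's payoffs gives −4q + 10 = 4q + 5 ⇒ q = 5/8.

15/2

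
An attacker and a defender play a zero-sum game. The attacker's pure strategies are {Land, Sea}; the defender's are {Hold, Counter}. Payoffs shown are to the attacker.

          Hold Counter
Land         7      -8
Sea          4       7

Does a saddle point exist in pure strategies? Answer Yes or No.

Row minima: Land → -8, Sea → 4; maximin = 4.
Column maxima: Hold → 7, Counter → 7; minimax = 7.
4 ≠ 7, so no pure-strategy equilibrium exists.

No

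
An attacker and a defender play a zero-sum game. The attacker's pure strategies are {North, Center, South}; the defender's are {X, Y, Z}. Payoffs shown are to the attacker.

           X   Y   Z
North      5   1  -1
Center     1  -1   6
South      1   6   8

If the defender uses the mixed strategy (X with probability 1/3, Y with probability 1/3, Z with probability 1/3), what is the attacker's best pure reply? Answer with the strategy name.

Expected payoff of North: (1/3)·5 + (1/3)·1 + (1/3)·(-1) = 5/3.
Expected payoff of Center: (1/3)·1 + (1/3)·(-1) + (1/3)·6 = 2.
Expected payoff of South: (1/3)·1 + (1/3)·6 + (1/3)·8 = 5.
The largest is 5, so the attacker's best response is South.

South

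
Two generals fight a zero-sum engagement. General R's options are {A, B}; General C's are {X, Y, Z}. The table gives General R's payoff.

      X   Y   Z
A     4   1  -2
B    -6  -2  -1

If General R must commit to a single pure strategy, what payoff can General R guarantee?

Row minima: A → -2, B → -6.
The best of these is -2.

-2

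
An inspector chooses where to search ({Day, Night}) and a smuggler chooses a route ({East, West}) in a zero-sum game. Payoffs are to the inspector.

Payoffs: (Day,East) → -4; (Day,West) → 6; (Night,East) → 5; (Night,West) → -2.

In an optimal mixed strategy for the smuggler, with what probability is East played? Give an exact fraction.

Row minima: Day → -4, Night → -2; maximin = -2.
Column maxima: East → 5, West → 6; minimax = 5.
-2 ≠ 5, so there is no saddle point; optimal play is mixed.
Let the inspector play Day with probability p. Expected payoff against East: (-4)p + 5(1−p) = −9p + 5; against West: 6p + (-2)(1−p) = 8p − 2.
Setting these equal: −9p + 5 = 8p − 2 ⇒ −17p = -7 ⇒ p = 7/17, and the value is (-9)·(7/17) + 5 = 22/17.
For the smuggler: with q = P(East), equating Day's and Night's payoffs gives −10q + 6 = 7q − 2 ⇒ q = 8/17.

8/17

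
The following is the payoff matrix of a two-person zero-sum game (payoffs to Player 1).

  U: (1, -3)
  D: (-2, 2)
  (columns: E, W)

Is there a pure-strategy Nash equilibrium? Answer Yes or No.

No

Row minima: U → -3, D → -2; maximin = -2.
Column maxima: E → 1, W → 2; minimax = 1.
-2 ≠ 1, so no pure-strategy equilibrium exists.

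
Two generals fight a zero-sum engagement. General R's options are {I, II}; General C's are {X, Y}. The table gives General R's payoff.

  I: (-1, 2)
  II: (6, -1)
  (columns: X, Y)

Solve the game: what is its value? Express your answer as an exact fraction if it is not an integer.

11/10

Row minima: I → -1, II → -1; maximin = -1.
Column maxima: X → 6, Y → 2; minimax = 2.
-1 ≠ 2, so there is no saddle point; optimal play is mixed.
Let General R play I with probability p. Expected payoff against X: (-1)p + 6(1−p) = −7p + 6; against Y: 2p + (-1)(1−p) = 3p − 1.
Setting these equal: −7p + 6 = 3p − 1 ⇒ −10p = -7 ⇒ p = 7/10, and the value is (-7)·(7/10) + 6 = 11/10.
For General C: with q = P(X), equating I's and II's payoffs gives −3q + 2 = 7q − 1 ⇒ q = 3/10.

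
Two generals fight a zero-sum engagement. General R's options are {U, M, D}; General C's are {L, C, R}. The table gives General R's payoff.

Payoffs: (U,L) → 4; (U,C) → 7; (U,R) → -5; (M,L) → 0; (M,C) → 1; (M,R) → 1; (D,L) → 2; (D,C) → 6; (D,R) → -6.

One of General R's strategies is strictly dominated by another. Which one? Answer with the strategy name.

D

U gives a strictly higher payoff than D against every column: 4 > 2, 7 > 6, -5 > -6.
So D is strictly dominated and General R never plays it.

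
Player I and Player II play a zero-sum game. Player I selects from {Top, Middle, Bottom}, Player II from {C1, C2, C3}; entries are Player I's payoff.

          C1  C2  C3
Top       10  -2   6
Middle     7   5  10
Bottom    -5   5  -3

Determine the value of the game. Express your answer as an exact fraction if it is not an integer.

Row minima: Top → -2, Middle → 5, Bottom → -5; maximin = 5.
Column maxima: C1 → 10, C2 → 5, C3 → 10; minimax = 5.
Since maximin = minimax = 5, there is a saddle point and the value is 5.

5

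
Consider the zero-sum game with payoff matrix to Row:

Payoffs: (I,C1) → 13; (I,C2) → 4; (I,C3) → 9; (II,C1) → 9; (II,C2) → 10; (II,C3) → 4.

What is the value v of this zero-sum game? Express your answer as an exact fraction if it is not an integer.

74/11

Row minima: I → 4, II → 4; maximin = 4.
Column maxima: C1 → 13, C2 → 10, C3 → 9; minimax = 9.
4 ≠ 9, so there is no saddle point; optimal play is mixed.
C1 is strictly dominated by C3 (it gives Row strictly more in every row), so Column never plays it.
On the remaining 2×2 (I, II vs C2, C3):
Let Row play I with probability p. Expected payoff against C2: 4p + 10(1−p) = −6p + 10; against C3: 9p + 4(1−p) = 5p + 4.
Setting these equal: −6p + 10 = 5p + 4 ⇒ −11p = -6 ⇒ p = 6/11, and the value is (-6)·(6/11) + 10 = 74/11.
For Column: with q = P(C2), equating I's and II's payoffs gives −5q + 9 = 6q + 4 ⇒ q = 5/11.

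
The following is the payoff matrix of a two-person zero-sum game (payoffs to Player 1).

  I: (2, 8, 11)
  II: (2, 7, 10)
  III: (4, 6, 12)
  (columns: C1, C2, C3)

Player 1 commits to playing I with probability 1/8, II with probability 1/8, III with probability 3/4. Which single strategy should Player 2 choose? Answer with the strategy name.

If Player 2 plays C1, Player 1's expected payoff is (1/8)·2 + (1/8)·2 + (3/4)·4 = 7/2.
If Player 2 plays C2, Player 1's expected payoff is (1/8)·8 + (1/8)·7 + (3/4)·6 = 51/8.
If Player 2 plays C3, Player 1's expected payoff is (1/8)·11 + (1/8)·10 + (3/4)·12 = 93/8.
Player 2 minimizes Player 1's payoff; the smallest is 7/2, so the best response is C1.

C1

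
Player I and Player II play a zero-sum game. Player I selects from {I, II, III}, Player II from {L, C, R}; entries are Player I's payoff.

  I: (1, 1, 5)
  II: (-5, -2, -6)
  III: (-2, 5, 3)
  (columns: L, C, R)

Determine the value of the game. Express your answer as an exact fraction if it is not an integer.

1

Row minima: I → 1, II → -6, III → -2; maximin = 1.
Column maxima: L → 1, C → 5, R → 5; minimax = 1.
Since maximin = minimax = 1, there is a saddle point and the value is 1.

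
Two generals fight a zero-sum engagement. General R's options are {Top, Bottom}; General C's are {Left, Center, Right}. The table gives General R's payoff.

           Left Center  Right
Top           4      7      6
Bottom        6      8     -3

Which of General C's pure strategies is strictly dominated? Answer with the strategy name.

Left holds General R's payoff strictly below Center in every row: 4 < 7, 6 < 8.
So Center is strictly dominated for General C.

Center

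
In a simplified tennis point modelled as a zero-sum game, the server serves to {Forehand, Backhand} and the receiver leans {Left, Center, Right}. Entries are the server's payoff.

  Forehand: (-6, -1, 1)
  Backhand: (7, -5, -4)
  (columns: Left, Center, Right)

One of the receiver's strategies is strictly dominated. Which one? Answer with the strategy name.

Right

Center holds the server's payoff strictly below Right in every row: -1 < 1, -5 < -4.
So Right is strictly dominated for the receiver.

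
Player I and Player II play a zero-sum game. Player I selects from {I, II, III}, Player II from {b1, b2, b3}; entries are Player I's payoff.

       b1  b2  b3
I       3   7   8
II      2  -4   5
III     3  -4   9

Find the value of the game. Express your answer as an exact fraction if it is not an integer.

3

Row minima: I → 3, II → -4, III → -4; maximin = 3.
Column maxima: b1 → 3, b2 → 7, b3 → 9; minimax = 3.
Since maximin = minimax = 3, there is a saddle point and the value is 3.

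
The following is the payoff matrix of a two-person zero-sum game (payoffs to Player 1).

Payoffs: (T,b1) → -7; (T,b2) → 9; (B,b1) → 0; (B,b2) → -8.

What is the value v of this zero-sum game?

Row minima: T → -7, B → -8; maximin = -7.
Column maxima: b1 → 0, b2 → 9; minimax = 0.
-7 ≠ 0, so there is no saddle point; optimal play is mixed.
Let Player 1 play T with probability p. Expected payoff against b1: (-7)p + 0(1−p) = −7p; against b2: 9p + (-8)(1−p) = 17p − 8.
Setting these equal: −7p = 17p − 8 ⇒ −24p = -8 ⇒ p = 1/3, and the value is (-7)·(1/3) = -7/3.
For Player 2: with q = P(b1), equating T's and B's payoffs gives −16q + 9 = 8q − 8 ⇒ q = 17/24.

-7/3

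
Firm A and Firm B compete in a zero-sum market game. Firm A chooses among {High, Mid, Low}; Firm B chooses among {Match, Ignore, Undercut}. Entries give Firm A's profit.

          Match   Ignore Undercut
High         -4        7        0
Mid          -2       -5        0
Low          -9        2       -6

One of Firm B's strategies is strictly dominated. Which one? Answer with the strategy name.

Undercut

Match holds Firm A's payoff strictly below Undercut in every row: -4 < 0, -2 < 0, -9 < -6.
So Undercut is strictly dominated for Firm B.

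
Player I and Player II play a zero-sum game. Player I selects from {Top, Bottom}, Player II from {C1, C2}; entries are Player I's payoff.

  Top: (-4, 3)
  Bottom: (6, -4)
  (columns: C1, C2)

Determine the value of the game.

2/17

Row minima: Top → -4, Bottom → -4; maximin = -4.
Column maxima: C1 → 6, C2 → 3; minimax = 3.
-4 ≠ 3, so there is no saddle point; optimal play is mixed.
Let Player I play Top with probability p. Expected payoff against C1: (-4)p + 6(1−p) = −10p + 6; against C2: 3p + (-4)(1−p) = 7p − 4.
Setting these equal: −10p + 6 = 7p − 4 ⇒ −17p = -10 ⇒ p = 10/17, and the value is (-10)·(10/17) + 6 = 2/17.
For Player II: with q = P(C1), equating Top's and Bottom's payoffs gives −7q + 3 = 10q − 4 ⇒ q = 7/17.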